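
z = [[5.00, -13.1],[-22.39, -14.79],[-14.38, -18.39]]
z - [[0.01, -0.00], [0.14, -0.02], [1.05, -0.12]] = [[4.99, -13.1], [-22.53, -14.77], [-15.43, -18.27]]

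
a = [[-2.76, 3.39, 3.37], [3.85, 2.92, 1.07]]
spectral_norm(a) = 5.62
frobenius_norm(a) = 7.41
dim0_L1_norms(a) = [6.61, 6.31, 4.44]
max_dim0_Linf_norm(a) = 3.85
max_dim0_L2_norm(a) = 4.74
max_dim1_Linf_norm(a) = 3.85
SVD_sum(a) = [[-1.04, 3.93, 3.27], [-0.42, 1.59, 1.32]] + [[-1.72, -0.54, 0.1],[4.27, 1.33, -0.25]]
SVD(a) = [[-0.93, -0.37], [-0.37, 0.93]] @ diag([5.623891103036705, 4.830346660560149]) @ [[0.20, -0.75, -0.63], [0.95, 0.3, -0.06]]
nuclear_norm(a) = 10.45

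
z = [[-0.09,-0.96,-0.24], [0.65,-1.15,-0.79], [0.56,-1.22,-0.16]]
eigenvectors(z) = [[(0.72+0j), (0.72-0j), 0.23+0.00j], [(0.53-0.18j), (0.53+0.18j), (-0.36+0j)], [(0.38-0.14j), (0.38+0.14j), (0.91+0j)]]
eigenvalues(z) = [(-0.93+0.29j), (-0.93-0.29j), (0.46+0j)]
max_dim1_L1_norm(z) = 2.59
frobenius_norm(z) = 2.28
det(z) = 0.43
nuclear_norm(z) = 3.08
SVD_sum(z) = [[0.3,-0.78,-0.3], [0.51,-1.31,-0.50], [0.45,-1.15,-0.44]] + [[-0.27, -0.19, 0.21], [0.23, 0.16, -0.18], [-0.08, -0.05, 0.06]] + [[-0.13,0.01,-0.15], [-0.09,0.01,-0.11], [0.19,-0.01,0.22]]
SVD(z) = [[0.41,-0.75,-0.53], [0.69,0.63,-0.36], [0.6,-0.21,0.77]] @ diag([2.183754829226538, 0.5218033195375694, 0.3780689640123167]) @ [[0.34, -0.88, -0.34], [0.69, 0.48, -0.55], [0.64, -0.04, 0.77]]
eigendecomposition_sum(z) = [[-0.05+1.47j, (-0.45-1.2j), -0.16-0.83j], [(0.33+1.1j), (-0.63-0.78j), (-0.33-0.58j)], [0.27+0.78j, (-0.47-0.54j), (-0.25-0.4j)]] + [[-0.05-1.47j, (-0.45+1.2j), (-0.16+0.83j)], [0.33-1.10j, -0.63+0.78j, (-0.33+0.58j)], [(0.27-0.78j), (-0.47+0.54j), -0.25+0.40j]] + [[0.01+0.00j, (-0.07-0j), (0.09-0j)],[-0.01-0.00j, (0.11+0j), (-0.13+0j)],[0.02+0.00j, -0.27-0.00j, (0.34-0j)]]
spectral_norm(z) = 2.18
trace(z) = -1.40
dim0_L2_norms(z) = [0.86, 1.93, 0.84]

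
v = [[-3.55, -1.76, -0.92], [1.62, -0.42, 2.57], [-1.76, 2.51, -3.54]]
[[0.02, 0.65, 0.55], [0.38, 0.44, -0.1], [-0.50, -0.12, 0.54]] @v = [[0.01, 1.07, -0.29], [-0.46, -1.10, 1.14], [0.63, 2.29, -1.76]]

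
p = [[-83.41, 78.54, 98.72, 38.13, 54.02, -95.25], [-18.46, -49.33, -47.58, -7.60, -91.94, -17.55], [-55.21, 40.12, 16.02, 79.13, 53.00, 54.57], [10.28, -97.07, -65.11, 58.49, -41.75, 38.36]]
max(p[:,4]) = 54.02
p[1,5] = -17.55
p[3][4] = -41.75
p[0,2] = 98.72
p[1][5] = -17.55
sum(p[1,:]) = -232.45999999999998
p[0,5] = -95.25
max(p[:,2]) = 98.72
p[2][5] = 54.57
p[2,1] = 40.12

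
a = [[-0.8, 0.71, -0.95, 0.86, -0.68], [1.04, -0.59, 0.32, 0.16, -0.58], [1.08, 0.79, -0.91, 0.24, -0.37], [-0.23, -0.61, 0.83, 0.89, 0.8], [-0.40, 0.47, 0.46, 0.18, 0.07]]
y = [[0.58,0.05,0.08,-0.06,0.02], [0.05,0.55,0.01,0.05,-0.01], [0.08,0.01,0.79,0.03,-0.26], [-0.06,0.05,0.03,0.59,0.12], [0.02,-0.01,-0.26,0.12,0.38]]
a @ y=[[-0.57, 0.39, -0.60, 0.48, 0.07], [0.58, -0.26, 0.49, -0.06, -0.26], [0.57, 0.5, -0.52, 0.04, 0.14], [-0.13, -0.30, 0.45, 0.63, 0.2], [-0.18, 0.25, 0.32, 0.18, -0.08]]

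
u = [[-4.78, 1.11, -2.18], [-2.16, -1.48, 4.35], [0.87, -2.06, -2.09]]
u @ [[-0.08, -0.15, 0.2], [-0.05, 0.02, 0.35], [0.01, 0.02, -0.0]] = [[0.31, 0.7, -0.57],  [0.29, 0.38, -0.95],  [0.01, -0.21, -0.55]]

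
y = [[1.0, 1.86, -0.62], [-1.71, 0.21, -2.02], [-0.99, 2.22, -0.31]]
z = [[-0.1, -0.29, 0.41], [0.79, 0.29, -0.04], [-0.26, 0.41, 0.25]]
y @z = [[1.53, -0.0, 0.18], [0.86, -0.27, -1.21], [1.93, 0.8, -0.57]]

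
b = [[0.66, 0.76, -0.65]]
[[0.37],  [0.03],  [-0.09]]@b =[[0.24, 0.28, -0.24], [0.02, 0.02, -0.02], [-0.06, -0.07, 0.06]]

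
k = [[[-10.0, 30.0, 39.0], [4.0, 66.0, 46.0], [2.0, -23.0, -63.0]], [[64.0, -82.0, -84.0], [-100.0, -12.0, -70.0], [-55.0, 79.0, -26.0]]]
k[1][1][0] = -100.0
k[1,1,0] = -100.0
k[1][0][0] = 64.0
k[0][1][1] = 66.0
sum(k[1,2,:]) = -2.0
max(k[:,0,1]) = 30.0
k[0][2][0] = 2.0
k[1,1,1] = -12.0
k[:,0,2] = [39.0, -84.0]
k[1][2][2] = -26.0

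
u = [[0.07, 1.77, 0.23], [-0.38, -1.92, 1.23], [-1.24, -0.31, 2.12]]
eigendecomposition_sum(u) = [[0.04+3.63j, 0.11+2.54j, (0.36-3.65j)], [(-0.19+1.42j), -0.10+1.00j, (0.35-1.41j)], [-0.62+4.53j, (-0.33+3.19j), (1.12-4.48j)]] + [[0.04-3.63j,(0.11-2.54j),0.36+3.65j], [(-0.19-1.42j),-0.10-1.00j,0.35+1.41j], [(-0.62-4.53j),(-0.33-3.19j),(1.12+4.48j)]] + [[-0.00+0.00j, 1.55+0.00j, (-0.48-0j)], [0.01-0.00j, -1.71-0.00j, (0.53+0j)], [(-0+0j), (0.35+0j), (-0.11-0j)]]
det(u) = -2.05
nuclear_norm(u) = 5.59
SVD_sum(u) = [[0.35, 0.69, -0.70], [-0.75, -1.47, 1.49], [-0.69, -1.35, 1.37]] + [[-0.46,1.08,0.83],[0.19,-0.46,-0.35],[-0.44,1.04,0.81]] + [[0.18, 0.00, 0.09], [0.18, 0.0, 0.09], [-0.10, -0.0, -0.05]]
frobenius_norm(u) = 3.83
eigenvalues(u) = [(1.05+0.14j), (1.05-0.14j), (-1.83+0j)]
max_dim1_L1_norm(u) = 3.67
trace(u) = 0.27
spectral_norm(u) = 3.19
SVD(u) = [[0.33,  0.69,  -0.65], [-0.70,  -0.29,  -0.66], [-0.64,  0.67,  0.38]] @ diag([3.193028612292185, 2.0910709256593125, 0.3073933391369345]) @ [[0.34, 0.66, -0.67], [-0.32, 0.75, 0.58], [-0.89, -0.02, -0.46]]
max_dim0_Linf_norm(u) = 2.12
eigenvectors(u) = [[-0.60+0.09j,(-0.6-0.09j),(0.66+0j)], [-0.24+0.00j,-0.24-0.00j,(-0.73+0j)], [-0.76+0.00j,-0.76-0.00j,(0.15+0j)]]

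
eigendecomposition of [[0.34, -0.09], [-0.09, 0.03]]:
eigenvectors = [[0.97,0.26], [-0.26,0.97]]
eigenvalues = [0.36, 0.01]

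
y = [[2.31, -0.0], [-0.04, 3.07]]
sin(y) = [[0.74, 0.00], [0.04, 0.07]]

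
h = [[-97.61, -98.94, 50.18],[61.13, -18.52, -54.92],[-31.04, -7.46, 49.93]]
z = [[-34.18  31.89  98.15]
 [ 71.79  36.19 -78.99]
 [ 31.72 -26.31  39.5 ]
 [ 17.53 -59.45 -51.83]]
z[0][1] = 31.89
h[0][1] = -98.94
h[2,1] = -7.46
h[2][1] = -7.46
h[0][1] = -98.94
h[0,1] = -98.94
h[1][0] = 61.13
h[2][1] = -7.46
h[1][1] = -18.52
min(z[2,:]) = -26.31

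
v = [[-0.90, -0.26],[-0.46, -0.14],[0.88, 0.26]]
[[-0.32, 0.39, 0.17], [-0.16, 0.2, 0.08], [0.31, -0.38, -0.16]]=v@[[0.36, -0.49, -0.34], [-0.03, 0.21, 0.54]]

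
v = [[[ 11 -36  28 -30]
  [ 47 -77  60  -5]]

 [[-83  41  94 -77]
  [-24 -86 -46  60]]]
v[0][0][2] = 28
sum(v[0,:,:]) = -2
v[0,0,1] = -36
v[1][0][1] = 41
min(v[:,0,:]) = -83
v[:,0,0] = [11, -83]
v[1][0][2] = 94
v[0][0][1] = -36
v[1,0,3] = -77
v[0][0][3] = -30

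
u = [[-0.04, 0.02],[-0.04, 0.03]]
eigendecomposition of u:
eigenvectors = [[-0.81, -0.34], [-0.58, -0.94]]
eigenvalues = [-0.03, 0.02]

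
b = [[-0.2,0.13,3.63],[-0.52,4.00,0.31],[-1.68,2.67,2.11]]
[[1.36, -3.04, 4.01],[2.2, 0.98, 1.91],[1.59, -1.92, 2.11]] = b @ [[0.45, 0.78, 1.00], [0.58, 0.41, 0.52], [0.38, -0.81, 1.14]]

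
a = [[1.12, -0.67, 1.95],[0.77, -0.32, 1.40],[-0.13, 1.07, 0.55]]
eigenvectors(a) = [[0.8, 0.84, 0.72], [0.42, 0.36, 0.55], [-0.43, -0.41, 0.42]]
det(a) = 0.06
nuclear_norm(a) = 4.08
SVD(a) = [[-0.82, 0.10, 0.56],[-0.57, -0.05, -0.82],[-0.05, -0.99, 0.10]] @ diag([2.8573886552447543, 1.2084967304791845, 0.016301082776642137]) @ [[-0.47,  0.24,  -0.85], [0.17,  -0.92,  -0.35], [-0.87,  -0.31,  0.4]]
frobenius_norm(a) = 3.10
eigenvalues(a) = [-0.27, -0.12, 1.74]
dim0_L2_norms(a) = [1.37, 1.3, 2.46]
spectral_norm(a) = 2.86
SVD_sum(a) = [[1.11, -0.55, 1.99], [0.77, -0.38, 1.38], [0.07, -0.04, 0.13]] + [[0.02,-0.11,-0.04], [-0.01,0.06,0.02], [-0.2,1.11,0.42]] + [[-0.01, -0.00, 0.00], [0.01, 0.0, -0.01], [-0.0, -0.00, 0.00]]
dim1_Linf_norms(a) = [1.95, 1.4, 1.07]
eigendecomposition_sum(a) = [[1.37,-2.34,0.75], [0.72,-1.24,0.40], [-0.73,1.25,-0.4]] + [[-0.69,1.07,-0.23], [-0.30,0.46,-0.1], [0.34,-0.52,0.11]] + [[0.44,0.60,1.43], [0.34,0.46,1.10], [0.26,0.35,0.83]]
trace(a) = 1.35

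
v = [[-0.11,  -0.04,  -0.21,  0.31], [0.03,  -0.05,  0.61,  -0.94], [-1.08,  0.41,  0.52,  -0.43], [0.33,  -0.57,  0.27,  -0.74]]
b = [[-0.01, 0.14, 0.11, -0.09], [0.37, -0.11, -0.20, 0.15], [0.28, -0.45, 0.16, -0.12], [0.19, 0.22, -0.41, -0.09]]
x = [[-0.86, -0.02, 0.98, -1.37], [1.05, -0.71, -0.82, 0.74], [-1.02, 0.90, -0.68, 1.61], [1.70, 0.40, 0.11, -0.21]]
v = b @ x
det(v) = -0.00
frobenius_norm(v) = 2.06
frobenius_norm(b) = 0.91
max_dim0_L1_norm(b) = 0.92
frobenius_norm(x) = 3.80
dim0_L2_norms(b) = [0.5, 0.53, 0.5, 0.23]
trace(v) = -0.38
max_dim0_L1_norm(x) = 4.63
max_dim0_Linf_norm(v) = 1.08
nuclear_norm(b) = 1.60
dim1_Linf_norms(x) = [1.37, 1.05, 1.61, 1.7]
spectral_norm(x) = 2.67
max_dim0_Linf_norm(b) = 0.45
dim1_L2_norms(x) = [1.89, 1.68, 2.21, 1.76]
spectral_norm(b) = 0.63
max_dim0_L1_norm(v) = 2.42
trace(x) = -2.46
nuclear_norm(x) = 6.24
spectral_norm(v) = 1.59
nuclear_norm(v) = 3.18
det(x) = 0.01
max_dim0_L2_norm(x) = 2.4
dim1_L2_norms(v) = [0.39, 1.12, 1.34, 1.03]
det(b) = 0.01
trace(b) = -0.05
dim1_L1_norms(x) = [3.23, 3.32, 4.21, 2.42]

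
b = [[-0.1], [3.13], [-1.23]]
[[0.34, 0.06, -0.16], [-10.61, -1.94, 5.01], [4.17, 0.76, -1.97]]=b@[[-3.39, -0.62, 1.6]]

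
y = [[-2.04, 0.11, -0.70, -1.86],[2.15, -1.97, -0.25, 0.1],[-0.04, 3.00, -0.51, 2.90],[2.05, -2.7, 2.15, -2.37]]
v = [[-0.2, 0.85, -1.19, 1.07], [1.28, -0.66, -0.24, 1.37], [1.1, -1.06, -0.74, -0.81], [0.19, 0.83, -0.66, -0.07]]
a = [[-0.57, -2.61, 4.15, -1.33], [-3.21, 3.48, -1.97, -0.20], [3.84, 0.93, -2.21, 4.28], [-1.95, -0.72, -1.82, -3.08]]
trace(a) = -2.38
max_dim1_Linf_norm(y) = 3.0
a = y @ v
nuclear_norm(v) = 6.33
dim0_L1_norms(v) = [2.77, 3.4, 2.83, 3.32]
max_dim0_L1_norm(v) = 3.4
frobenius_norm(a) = 10.41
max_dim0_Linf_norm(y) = 3.0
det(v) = -3.38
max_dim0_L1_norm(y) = 7.78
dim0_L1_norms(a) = [9.57, 7.74, 10.15, 8.89]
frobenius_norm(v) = 3.47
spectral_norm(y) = 6.28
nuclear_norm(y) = 11.99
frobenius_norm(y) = 7.49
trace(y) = -6.89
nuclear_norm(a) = 17.32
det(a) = -46.89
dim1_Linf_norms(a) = [4.15, 3.48, 4.28, 3.08]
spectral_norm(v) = 2.24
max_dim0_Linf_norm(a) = 4.28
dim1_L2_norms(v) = [1.82, 2.0, 1.88, 1.08]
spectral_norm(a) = 7.61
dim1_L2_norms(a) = [5.11, 5.13, 6.23, 4.14]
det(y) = 13.76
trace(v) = -1.67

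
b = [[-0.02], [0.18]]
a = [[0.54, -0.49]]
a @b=[[-0.1]]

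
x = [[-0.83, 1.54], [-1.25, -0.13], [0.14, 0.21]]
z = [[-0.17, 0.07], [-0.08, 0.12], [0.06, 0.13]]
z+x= [[-1.00, 1.61], [-1.33, -0.01], [0.2, 0.34]]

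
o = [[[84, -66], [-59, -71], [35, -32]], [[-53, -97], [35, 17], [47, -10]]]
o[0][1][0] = -59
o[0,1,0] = -59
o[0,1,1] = -71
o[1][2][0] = 47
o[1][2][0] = 47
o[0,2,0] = 35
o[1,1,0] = 35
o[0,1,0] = -59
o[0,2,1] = -32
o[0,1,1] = -71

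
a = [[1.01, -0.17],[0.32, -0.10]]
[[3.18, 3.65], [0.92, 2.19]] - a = [[2.17, 3.82], [0.6, 2.29]]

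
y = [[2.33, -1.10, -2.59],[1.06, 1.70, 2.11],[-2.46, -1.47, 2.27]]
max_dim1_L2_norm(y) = 3.66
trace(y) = 6.30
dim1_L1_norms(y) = [6.02, 4.87, 6.2]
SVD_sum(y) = [[2.21, -0.12, -2.73], [-0.65, 0.04, 0.8], [-2.05, 0.11, 2.53]] + [[-0.33, -0.48, -0.24], [1.39, 2.03, 1.03], [-0.79, -1.16, -0.59]] + [[0.45,-0.50,0.38], [0.32,-0.36,0.28], [0.38,-0.43,0.33]]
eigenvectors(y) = [[0.75+0.00j, 0.26-0.40j, 0.26+0.40j], [-0.18+0.00j, -0.74+0.00j, -0.74-0.00j], [-0.64+0.00j, (0.2-0.42j), 0.20+0.42j]]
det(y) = 17.78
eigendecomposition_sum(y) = [[2.68+0.00j, (0.26+0j), (-2.55+0j)], [-0.63-0.00j, (-0.06+0j), 0.60+0.00j], [(-2.26-0j), (-0.22+0j), (2.16+0j)]] + [[-0.18+0.54j, (-0.68+0.24j), -0.02+0.57j], [(0.84-0.22j), 0.88+0.68j, 0.76-0.46j], [-0.10+0.54j, (-0.62+0.32j), (0.06+0.55j)]] + [[(-0.18-0.54j), (-0.68-0.24j), (-0.02-0.57j)], [(0.84+0.22j), (0.88-0.68j), (0.76+0.46j)], [(-0.1-0.54j), (-0.62-0.32j), 0.06-0.55j]]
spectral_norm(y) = 4.90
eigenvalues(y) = [(4.77+0j), (0.76+1.77j), (0.76-1.77j)]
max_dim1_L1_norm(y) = 6.2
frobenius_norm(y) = 5.93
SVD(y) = [[-0.72, 0.2, 0.67], [0.21, -0.85, 0.48], [0.66, 0.49, 0.57]] @ diag([4.903313797095854, 3.1293874883645616, 1.1586836301928007]) @ [[-0.63, 0.03, 0.78],[-0.52, -0.76, -0.39],[0.58, -0.65, 0.50]]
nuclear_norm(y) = 9.19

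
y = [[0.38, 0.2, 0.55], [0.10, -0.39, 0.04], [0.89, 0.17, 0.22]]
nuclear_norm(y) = 1.88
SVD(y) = [[-0.56,0.52,-0.64], [-0.02,-0.78,-0.63], [-0.83,-0.34,0.45]] @ diag([1.098805186754944, 0.4355825099581966, 0.35056388658695253]) @ [[-0.87, -0.23, -0.45],[-0.42, 0.80, 0.42],[0.27, 0.55, -0.79]]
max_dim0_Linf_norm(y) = 0.89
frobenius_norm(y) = 1.23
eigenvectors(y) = [[-0.66,-0.53,-0.37], [-0.07,0.66,-0.58], [-0.75,0.54,0.72]]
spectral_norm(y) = 1.10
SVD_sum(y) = [[0.54, 0.14, 0.28], [0.01, 0.00, 0.01], [0.78, 0.20, 0.41]] + [[-0.10, 0.18, 0.10],[0.14, -0.27, -0.14],[0.06, -0.12, -0.06]] + [[-0.06,  -0.12,  0.18], [-0.06,  -0.12,  0.17], [0.04,  0.09,  -0.12]]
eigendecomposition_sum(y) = [[0.56, 0.13, 0.39], [0.06, 0.01, 0.04], [0.64, 0.14, 0.44]] + [[-0.12, 0.18, 0.09], [0.15, -0.23, -0.11], [0.12, -0.19, -0.09]] + [[-0.07,-0.11,0.07], [-0.1,-0.17,0.11], [0.13,0.22,-0.14]]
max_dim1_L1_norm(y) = 1.28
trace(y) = 0.21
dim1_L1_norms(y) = [1.13, 0.53, 1.28]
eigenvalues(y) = [1.02, -0.44, -0.38]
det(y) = 0.17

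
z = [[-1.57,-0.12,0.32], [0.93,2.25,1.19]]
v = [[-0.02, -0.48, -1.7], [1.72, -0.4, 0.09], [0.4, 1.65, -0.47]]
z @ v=[[-0.05, 1.33, 2.51], [4.33, 0.62, -1.94]]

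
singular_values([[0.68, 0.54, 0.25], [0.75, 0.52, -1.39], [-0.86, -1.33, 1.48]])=[2.72, 0.86, 0.35]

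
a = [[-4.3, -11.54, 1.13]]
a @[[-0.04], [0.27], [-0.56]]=[[-3.58]]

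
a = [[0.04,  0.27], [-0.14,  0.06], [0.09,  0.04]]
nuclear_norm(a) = 0.45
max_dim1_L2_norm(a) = 0.27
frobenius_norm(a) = 0.33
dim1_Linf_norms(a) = [0.27, 0.14, 0.09]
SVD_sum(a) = [[0.03, 0.27], [0.01, 0.04], [0.01, 0.05]] + [[0.01, -0.0], [-0.15, 0.02], [0.08, -0.01]]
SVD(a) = [[-0.97,0.04],  [-0.15,-0.86],  [-0.18,0.50]] @ diag([0.2807612473958311, 0.1690358599846108]) @ [[-0.12, -0.99],[0.99, -0.12]]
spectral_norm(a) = 0.28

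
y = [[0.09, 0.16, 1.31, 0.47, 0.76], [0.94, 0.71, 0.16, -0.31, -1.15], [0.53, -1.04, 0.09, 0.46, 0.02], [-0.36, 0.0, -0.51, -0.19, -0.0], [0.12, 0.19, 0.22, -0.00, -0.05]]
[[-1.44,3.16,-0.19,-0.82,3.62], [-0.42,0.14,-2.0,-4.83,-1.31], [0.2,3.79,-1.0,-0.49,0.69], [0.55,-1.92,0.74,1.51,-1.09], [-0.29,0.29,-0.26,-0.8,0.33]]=y@[[-0.01, 2.49, -1.26, -2.54, 1.24],  [-0.01, -2.4, 0.62, -1.03, 0.44],  [-1.33, 2.21, -0.86, -1.04, 0.98],  [0.69, -0.52, 0.81, -0.32, 0.78],  [-0.02, 0.88, 0.75, 1.43, 2.35]]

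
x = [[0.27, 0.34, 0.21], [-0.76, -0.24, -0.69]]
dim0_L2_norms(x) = [0.81, 0.42, 0.72]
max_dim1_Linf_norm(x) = 0.76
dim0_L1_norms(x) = [1.03, 0.58, 0.9]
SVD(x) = [[-0.38, 0.93], [0.93, 0.38]] @ diag([1.1348564293280827, 0.23664506082467568]) @ [[-0.71, -0.31, -0.63], [-0.16, 0.95, -0.28]]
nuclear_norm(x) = 1.37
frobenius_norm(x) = 1.16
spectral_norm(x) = 1.13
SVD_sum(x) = [[0.31, 0.13, 0.27], [-0.75, -0.32, -0.66]] + [[-0.04, 0.21, -0.06], [-0.01, 0.08, -0.03]]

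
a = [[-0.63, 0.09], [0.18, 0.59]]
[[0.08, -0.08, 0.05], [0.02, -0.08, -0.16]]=a@[[-0.11, 0.10, -0.12], [0.07, -0.17, -0.24]]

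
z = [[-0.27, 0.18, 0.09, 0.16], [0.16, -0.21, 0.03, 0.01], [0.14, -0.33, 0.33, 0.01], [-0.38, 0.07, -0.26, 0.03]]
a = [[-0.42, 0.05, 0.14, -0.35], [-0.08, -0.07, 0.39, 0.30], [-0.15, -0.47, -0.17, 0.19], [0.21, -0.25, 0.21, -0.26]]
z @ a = [[0.12, -0.11, 0.05, 0.12], [-0.05, 0.01, -0.06, -0.12], [-0.08, -0.13, -0.16, -0.09], [0.2, 0.09, 0.02, 0.10]]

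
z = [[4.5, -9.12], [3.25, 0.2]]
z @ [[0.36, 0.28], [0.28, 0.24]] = [[-0.93, -0.93], [1.23, 0.96]]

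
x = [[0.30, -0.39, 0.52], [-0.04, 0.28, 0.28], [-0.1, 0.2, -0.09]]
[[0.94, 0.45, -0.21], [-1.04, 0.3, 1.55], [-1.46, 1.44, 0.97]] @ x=[[0.28,-0.28,0.63], [-0.48,0.8,-0.6], [-0.59,1.17,-0.44]]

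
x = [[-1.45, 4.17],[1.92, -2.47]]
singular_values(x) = [5.35, 0.83]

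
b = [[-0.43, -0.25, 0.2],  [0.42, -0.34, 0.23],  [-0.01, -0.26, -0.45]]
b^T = [[-0.43, 0.42, -0.01], [-0.25, -0.34, -0.26], [0.2, 0.23, -0.45]]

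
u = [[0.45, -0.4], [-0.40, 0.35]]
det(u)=-0.003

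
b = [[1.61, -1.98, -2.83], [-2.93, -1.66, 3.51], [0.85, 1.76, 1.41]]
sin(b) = [[0.53, 0.74, 1.98], [-0.03, -0.08, -1.17], [0.19, 0.05, 0.57]]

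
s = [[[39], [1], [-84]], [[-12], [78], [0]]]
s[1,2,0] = 0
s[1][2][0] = 0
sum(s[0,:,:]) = -44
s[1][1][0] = 78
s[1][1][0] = 78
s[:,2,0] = [-84, 0]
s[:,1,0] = [1, 78]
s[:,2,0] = [-84, 0]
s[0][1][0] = 1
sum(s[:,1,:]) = 79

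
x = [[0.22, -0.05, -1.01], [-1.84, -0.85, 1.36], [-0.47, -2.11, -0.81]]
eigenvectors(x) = [[0.59+0.00j, 0.12+0.41j, 0.12-0.41j], [(-0+0j), (-0.24-0.57j), (-0.24+0.57j)], [0.80+0.00j, 0.67+0.00j, 0.67-0.00j]]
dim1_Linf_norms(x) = [1.01, 1.84, 2.11]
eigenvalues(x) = [(-1.15+0j), (-0.15+1.51j), (-0.15-1.51j)]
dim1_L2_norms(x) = [1.03, 2.44, 2.31]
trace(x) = -1.44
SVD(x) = [[-0.15, 0.39, 0.91], [0.81, -0.47, 0.34], [0.56, 0.79, -0.25]] @ diag([2.7125288310464355, 2.191928795282068, 0.44208087173633687]) @ [[-0.66, -0.69, 0.30], [0.27, -0.58, -0.77], [-0.70, 0.43, -0.57]]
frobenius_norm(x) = 3.52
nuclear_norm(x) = 5.35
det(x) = -2.63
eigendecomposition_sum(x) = [[(-1.04-0j),-0.75-0.00j,(-0.08+0j)], [(0.01+0j),0j,-0j], [(-1.41-0j),(-1.02-0j),(-0.11+0j)]] + [[(0.63+0.13j),  (0.35-0.47j),  (-0.46-0.1j)],[(-0.92-0.09j),  -0.43+0.72j,  (0.68+0.07j)],[(0.47-0.89j),  -0.54-0.73j,  -0.35+0.65j]] + [[0.63-0.13j, 0.35+0.47j, (-0.46+0.1j)], [(-0.92+0.09j), -0.43-0.72j, 0.68-0.07j], [0.47+0.89j, -0.54+0.73j, (-0.35-0.65j)]]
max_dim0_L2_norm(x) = 2.28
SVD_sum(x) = [[0.27, 0.28, -0.12],  [-1.46, -1.52, 0.65],  [-1.01, -1.05, 0.45]] + [[0.23, -0.50, -0.66], [-0.28, 0.61, 0.79], [0.46, -1.01, -1.32]] + [[-0.28,0.17,-0.23], [-0.11,0.06,-0.09], [0.08,-0.05,0.06]]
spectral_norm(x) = 2.71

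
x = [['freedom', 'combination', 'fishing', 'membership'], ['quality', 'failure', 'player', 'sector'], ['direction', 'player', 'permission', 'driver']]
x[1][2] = 'player'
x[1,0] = 'quality'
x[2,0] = 'direction'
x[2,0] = 'direction'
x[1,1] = 'failure'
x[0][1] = 'combination'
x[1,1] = 'failure'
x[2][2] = 'permission'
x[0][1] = 'combination'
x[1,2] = 'player'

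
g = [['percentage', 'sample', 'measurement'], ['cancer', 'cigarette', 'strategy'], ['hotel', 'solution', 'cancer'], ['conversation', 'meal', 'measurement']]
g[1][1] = 'cigarette'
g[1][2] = 'strategy'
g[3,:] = ['conversation', 'meal', 'measurement']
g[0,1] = 'sample'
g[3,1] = 'meal'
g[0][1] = 'sample'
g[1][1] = 'cigarette'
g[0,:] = ['percentage', 'sample', 'measurement']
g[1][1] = 'cigarette'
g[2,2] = 'cancer'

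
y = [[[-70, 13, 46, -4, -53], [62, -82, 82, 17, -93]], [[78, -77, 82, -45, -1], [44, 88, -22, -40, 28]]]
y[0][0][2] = 46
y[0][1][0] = 62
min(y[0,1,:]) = -93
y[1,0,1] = -77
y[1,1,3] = -40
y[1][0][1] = -77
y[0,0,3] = -4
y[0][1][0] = 62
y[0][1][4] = -93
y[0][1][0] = 62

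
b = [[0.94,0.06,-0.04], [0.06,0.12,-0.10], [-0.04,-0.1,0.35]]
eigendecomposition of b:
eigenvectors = [[0.99, 0.1, -0.05], [0.08, -0.33, 0.94], [-0.08, 0.94, 0.34]]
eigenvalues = [0.95, 0.38, 0.08]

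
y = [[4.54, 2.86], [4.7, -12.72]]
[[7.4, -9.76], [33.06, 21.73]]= y @ [[2.65, -0.87], [-1.62, -2.03]]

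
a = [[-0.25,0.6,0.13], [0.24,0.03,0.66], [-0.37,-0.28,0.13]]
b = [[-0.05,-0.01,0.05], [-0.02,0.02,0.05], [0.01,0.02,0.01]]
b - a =[[0.20, -0.61, -0.08], [-0.26, -0.01, -0.61], [0.38, 0.3, -0.12]]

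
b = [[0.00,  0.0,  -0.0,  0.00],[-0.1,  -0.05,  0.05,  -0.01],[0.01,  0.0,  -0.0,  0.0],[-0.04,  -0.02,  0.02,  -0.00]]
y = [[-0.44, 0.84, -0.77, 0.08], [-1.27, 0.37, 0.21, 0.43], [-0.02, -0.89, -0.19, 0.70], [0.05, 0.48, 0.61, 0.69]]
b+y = [[-0.44, 0.84, -0.77, 0.08], [-1.37, 0.32, 0.26, 0.42], [-0.01, -0.89, -0.19, 0.7], [0.01, 0.46, 0.63, 0.69]]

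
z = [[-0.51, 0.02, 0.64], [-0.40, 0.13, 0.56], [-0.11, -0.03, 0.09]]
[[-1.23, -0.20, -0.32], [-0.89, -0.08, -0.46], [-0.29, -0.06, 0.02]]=z @ [[2.52, 0.2, -0.38], [0.59, 0.7, -1.40], [0.07, -0.17, -0.76]]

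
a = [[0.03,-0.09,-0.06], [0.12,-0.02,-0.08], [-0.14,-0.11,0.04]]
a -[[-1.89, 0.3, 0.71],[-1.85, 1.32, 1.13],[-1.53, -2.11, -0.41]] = [[1.92, -0.39, -0.77], [1.97, -1.34, -1.21], [1.39, 2.00, 0.45]]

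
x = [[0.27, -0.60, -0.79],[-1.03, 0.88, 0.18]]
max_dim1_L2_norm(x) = 1.37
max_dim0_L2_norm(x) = 1.07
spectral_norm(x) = 1.58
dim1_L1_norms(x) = [1.66, 2.09]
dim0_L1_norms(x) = [1.3, 1.48, 0.97]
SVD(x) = [[-0.55, 0.83],[0.83, 0.55]] @ diag([1.5791297868108065, 0.6565433088584909]) @ [[-0.64, 0.67, 0.37],  [-0.52, -0.02, -0.85]]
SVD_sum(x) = [[0.56,-0.59,-0.32], [-0.84,0.89,0.49]] + [[-0.29, -0.01, -0.47], [-0.19, -0.01, -0.31]]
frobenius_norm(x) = 1.71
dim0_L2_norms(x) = [1.06, 1.07, 0.81]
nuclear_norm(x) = 2.24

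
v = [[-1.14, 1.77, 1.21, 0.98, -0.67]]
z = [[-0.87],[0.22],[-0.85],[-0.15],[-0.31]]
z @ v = [[0.99, -1.54, -1.05, -0.85, 0.58], [-0.25, 0.39, 0.27, 0.22, -0.15], [0.97, -1.50, -1.03, -0.83, 0.57], [0.17, -0.27, -0.18, -0.15, 0.1], [0.35, -0.55, -0.38, -0.3, 0.21]]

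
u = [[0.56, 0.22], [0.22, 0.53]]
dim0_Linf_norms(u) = [0.56, 0.53]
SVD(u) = [[-0.73, -0.68],[-0.68, 0.73]] @ diag([0.7655107707119996, 0.3244892292880005]) @ [[-0.73, -0.68],[-0.68, 0.73]]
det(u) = 0.25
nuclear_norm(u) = 1.09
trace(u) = 1.09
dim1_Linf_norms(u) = [0.56, 0.53]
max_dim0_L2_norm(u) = 0.6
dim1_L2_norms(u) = [0.6, 0.57]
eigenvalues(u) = [0.77, 0.32]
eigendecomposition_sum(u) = [[0.41, 0.38], [0.38, 0.36]] + [[0.15, -0.16],[-0.16, 0.17]]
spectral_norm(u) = 0.77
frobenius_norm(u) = 0.83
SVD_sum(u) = [[0.41, 0.38], [0.38, 0.36]] + [[0.15, -0.16], [-0.16, 0.17]]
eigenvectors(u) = [[0.73, -0.68],[0.68, 0.73]]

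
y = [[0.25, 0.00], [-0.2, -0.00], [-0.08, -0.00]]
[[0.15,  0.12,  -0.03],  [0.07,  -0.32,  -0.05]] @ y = [[0.02, 0.00], [0.09, 0.0]]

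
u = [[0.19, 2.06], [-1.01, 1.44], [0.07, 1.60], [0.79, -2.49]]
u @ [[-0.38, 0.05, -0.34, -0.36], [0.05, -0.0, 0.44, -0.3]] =[[0.03, 0.01, 0.84, -0.69], [0.46, -0.05, 0.98, -0.07], [0.05, 0.0, 0.68, -0.51], [-0.42, 0.04, -1.36, 0.46]]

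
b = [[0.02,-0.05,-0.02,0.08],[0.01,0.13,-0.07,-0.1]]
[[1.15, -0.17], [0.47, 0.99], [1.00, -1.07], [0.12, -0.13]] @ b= [[0.02, -0.08, -0.01, 0.11], [0.02, 0.11, -0.08, -0.06], [0.01, -0.19, 0.05, 0.19], [0.0, -0.02, 0.01, 0.02]]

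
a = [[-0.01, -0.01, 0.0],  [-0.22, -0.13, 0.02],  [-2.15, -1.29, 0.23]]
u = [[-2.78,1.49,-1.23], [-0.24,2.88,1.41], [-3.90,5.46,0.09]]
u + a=[[-2.79, 1.48, -1.23], [-0.46, 2.75, 1.43], [-6.05, 4.17, 0.32]]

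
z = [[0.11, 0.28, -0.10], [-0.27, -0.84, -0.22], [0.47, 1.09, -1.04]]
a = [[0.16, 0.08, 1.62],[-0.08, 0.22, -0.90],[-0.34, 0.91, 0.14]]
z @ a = [[0.03, -0.02, -0.09], [0.1, -0.41, 0.29], [0.34, -0.67, -0.37]]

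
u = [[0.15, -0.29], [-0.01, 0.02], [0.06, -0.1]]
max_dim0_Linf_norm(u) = 0.29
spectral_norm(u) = 0.35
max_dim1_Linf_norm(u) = 0.29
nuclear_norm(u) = 0.35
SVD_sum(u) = [[0.15, -0.29], [-0.01, 0.02], [0.05, -0.10]] + [[-0.00,-0.0], [0.00,0.0], [0.01,0.0]]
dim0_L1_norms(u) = [0.22, 0.41]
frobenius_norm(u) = 0.35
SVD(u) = [[-0.94, 0.33], [0.06, -0.07], [-0.34, -0.94]] @ diag([0.34734974436975447, 0.006939386591495282]) @ [[-0.47, 0.88], [-0.88, -0.47]]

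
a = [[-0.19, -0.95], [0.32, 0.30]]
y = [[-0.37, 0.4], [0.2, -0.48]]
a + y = [[-0.56,-0.55],[0.52,-0.18]]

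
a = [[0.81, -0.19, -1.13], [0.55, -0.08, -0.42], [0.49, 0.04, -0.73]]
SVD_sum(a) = [[0.85, -0.13, -1.1], [0.41, -0.06, -0.53], [0.53, -0.08, -0.69]] + [[-0.02, 0.01, -0.02],[0.13, -0.06, 0.11],[-0.07, 0.03, -0.06]] + [[-0.02, -0.07, -0.01], [0.01, 0.04, 0.0], [0.03, 0.09, 0.01]]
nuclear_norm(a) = 2.11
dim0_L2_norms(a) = [1.09, 0.21, 1.41]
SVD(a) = [[-0.79, 0.13, -0.60], [-0.38, -0.88, 0.3], [-0.49, 0.46, 0.74]] @ diag([1.781187019161008, 0.2004686295260982, 0.127220797624642]) @ [[-0.61, 0.09, 0.79], [-0.73, 0.32, -0.6], [0.3, 0.94, 0.13]]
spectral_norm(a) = 1.78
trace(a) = 0.00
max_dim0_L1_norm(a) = 2.28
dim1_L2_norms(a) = [1.4, 0.7, 0.88]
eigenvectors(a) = [[(0.71+0j), 0.71-0.00j, 0.65+0.00j], [(0.43-0.4j), (0.43+0.4j), -0.33+0.00j], [0.35-0.17j, 0.35+0.17j, 0.68+0.00j]]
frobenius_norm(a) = 1.80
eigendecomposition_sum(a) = [[0.37+0.12j, -0.15+0.14j, (-0.43-0.04j)], [0.29-0.14j, (-0.01+0.17j), -0.28+0.21j], [(0.21-0.03j), (-0.04+0.11j), (-0.22+0.08j)]] + [[(0.37-0.12j), -0.15-0.14j, (-0.43+0.04j)],[0.29+0.14j, -0.01-0.17j, -0.28-0.21j],[0.21+0.03j, -0.04-0.11j, (-0.22-0.08j)]] + [[0.07-0.00j,(0.11+0j),-0.28+0.00j], [(-0.03+0j),-0.06-0.00j,0.14-0.00j], [(0.07-0j),0.12+0.00j,(-0.29+0j)]]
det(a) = -0.05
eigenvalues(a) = [(0.14+0.37j), (0.14-0.37j), (-0.29+0j)]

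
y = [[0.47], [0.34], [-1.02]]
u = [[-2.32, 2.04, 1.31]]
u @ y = [[-1.73]]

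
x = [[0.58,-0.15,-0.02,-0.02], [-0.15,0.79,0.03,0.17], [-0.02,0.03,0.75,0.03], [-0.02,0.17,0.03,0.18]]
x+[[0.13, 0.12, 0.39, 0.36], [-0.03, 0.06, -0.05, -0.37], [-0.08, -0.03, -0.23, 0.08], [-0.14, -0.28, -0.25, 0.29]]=[[0.71, -0.03, 0.37, 0.34],  [-0.18, 0.85, -0.02, -0.20],  [-0.10, 0.0, 0.52, 0.11],  [-0.16, -0.11, -0.22, 0.47]]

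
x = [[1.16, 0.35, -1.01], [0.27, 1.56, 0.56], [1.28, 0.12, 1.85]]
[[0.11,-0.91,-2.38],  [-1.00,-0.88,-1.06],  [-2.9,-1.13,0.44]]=x @ [[-0.76, -0.73, -0.96], [-0.14, -0.41, -0.86], [-1.03, -0.08, 0.96]]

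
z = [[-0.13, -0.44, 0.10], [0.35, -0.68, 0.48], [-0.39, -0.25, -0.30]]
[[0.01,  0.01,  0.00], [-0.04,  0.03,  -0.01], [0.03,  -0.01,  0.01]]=z @ [[-0.1, -0.0, -0.02], [0.02, -0.01, 0.00], [0.01, 0.05, -0.0]]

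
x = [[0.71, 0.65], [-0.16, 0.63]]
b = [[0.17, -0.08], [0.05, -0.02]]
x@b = [[0.15, -0.07], [0.0, 0.00]]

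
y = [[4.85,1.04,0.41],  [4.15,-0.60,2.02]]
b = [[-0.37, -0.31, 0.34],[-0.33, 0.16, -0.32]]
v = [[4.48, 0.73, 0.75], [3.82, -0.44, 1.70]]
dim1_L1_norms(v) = [5.96, 5.96]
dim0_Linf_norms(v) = [4.48, 0.73, 1.7]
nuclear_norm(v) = 7.26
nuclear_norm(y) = 8.28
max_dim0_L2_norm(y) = 6.38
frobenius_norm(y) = 6.81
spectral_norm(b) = 0.60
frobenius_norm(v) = 6.23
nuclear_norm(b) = 1.08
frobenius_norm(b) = 0.77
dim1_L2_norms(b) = [0.59, 0.49]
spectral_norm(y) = 6.60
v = y + b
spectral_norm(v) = 6.13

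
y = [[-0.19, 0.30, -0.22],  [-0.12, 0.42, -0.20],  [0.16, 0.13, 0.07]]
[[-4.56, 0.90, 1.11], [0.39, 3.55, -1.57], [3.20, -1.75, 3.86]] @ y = [[0.94, -0.85, 0.90], [-0.75, 1.4, -0.91], [0.22, 0.73, -0.08]]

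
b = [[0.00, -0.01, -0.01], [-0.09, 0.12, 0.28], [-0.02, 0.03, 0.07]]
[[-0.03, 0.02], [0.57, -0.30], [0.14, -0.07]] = b@ [[-2.25,1.19], [3.09,-1.64], [-0.01,0.00]]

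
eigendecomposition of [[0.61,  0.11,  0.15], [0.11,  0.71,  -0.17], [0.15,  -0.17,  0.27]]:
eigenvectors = [[0.36, -0.85, -0.40], [-0.33, 0.28, -0.9], [-0.87, -0.45, 0.18]]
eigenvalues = [0.14, 0.65, 0.79]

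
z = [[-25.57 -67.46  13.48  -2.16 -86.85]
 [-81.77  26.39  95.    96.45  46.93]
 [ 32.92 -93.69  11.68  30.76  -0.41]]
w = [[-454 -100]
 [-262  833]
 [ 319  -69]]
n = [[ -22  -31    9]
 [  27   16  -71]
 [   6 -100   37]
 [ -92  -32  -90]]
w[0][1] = -100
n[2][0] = 6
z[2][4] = -0.41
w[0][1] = -100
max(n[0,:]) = 9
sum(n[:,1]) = -147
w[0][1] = -100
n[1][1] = 16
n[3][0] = -92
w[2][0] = 319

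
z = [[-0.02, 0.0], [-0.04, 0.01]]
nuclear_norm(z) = 0.05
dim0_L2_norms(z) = [0.04, 0.01]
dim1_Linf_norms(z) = [0.02, 0.04]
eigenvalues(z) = [0.01, -0.02]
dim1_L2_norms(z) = [0.02, 0.04]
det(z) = -0.00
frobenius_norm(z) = 0.05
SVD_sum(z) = [[-0.02, 0.00], [-0.04, 0.01]] + [[-0.00,-0.00], [0.0,0.00]]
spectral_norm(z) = 0.05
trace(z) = -0.01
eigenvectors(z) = [[0.0, 0.60],[1.0, 0.8]]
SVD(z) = [[-0.43, -0.9], [-0.90, 0.43]] @ diag([0.0456155281280883, 0.004384471871911697]) @ [[0.98,-0.2], [0.20,0.98]]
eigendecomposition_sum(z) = [[0.0, 0.0], [-0.01, 0.01]] + [[-0.02,-0.00], [-0.03,-0.0]]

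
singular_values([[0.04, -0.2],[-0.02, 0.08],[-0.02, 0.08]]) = [0.23, 0.0]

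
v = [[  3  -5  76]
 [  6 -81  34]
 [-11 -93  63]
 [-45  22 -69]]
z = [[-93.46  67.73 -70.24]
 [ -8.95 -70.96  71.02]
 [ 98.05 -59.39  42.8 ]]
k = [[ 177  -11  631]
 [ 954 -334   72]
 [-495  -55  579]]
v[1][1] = -81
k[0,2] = 631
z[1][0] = -8.95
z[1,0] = -8.95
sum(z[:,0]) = -4.359999999999999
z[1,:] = [-8.95, -70.96, 71.02]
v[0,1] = -5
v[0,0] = 3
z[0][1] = 67.73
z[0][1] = 67.73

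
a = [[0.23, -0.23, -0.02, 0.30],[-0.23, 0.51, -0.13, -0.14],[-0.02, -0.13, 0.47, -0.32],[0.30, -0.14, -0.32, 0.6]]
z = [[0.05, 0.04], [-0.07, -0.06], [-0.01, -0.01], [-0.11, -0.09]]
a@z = [[-0.01, -0.00], [-0.03, -0.03], [0.04, 0.03], [-0.04, -0.03]]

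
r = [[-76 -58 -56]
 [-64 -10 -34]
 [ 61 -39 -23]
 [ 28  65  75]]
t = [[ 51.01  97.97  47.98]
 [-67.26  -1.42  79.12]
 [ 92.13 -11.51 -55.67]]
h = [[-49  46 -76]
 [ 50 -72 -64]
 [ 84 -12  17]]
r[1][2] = -34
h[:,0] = [-49, 50, 84]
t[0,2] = 47.98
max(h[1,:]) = 50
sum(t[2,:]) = 24.94999999999999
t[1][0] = -67.26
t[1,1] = -1.42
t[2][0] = 92.13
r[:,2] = [-56, -34, -23, 75]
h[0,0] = -49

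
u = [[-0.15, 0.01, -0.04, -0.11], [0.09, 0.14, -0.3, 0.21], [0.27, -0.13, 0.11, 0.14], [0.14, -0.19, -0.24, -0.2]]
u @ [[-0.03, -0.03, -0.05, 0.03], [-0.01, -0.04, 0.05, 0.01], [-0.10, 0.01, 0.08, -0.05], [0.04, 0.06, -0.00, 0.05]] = [[0.0, -0.0, 0.00, -0.01], [0.03, 0.00, -0.02, 0.03], [-0.01, 0.01, -0.01, 0.01], [0.01, -0.01, -0.04, 0.00]]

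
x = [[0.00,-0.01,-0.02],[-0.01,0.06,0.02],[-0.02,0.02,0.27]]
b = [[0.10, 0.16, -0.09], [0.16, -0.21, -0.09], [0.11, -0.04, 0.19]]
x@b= [[-0.00, 0.00, -0.0],  [0.01, -0.02, -0.00],  [0.03, -0.02, 0.05]]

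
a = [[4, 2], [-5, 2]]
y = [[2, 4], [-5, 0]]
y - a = [[-2, 2], [0, -2]]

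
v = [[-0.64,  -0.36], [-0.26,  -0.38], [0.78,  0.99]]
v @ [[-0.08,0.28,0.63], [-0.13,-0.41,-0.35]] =[[0.1, -0.03, -0.28], [0.07, 0.08, -0.03], [-0.19, -0.19, 0.14]]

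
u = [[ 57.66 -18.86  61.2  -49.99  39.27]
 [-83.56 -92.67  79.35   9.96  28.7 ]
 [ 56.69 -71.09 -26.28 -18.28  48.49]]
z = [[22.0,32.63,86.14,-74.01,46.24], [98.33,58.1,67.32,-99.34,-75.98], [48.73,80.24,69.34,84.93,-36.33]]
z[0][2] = 86.14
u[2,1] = -71.09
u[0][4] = 39.27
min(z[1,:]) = -99.34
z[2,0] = 48.73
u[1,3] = 9.96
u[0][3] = -49.99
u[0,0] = 57.66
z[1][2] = 67.32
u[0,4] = 39.27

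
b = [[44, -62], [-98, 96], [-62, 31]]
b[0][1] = -62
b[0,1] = -62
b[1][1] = 96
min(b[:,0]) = -98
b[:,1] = [-62, 96, 31]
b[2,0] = -62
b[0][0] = 44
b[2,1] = 31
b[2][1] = 31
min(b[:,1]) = -62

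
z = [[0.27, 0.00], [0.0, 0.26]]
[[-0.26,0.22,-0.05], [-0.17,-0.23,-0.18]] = z @ [[-0.96, 0.81, -0.20], [-0.67, -0.9, -0.69]]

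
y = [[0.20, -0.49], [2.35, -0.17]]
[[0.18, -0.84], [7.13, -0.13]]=y @ [[3.10, 0.07],  [0.89, 1.74]]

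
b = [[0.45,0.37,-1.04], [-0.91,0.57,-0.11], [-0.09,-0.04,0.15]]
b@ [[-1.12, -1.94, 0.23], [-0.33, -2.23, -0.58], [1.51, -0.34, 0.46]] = [[-2.2, -1.34, -0.59], [0.66, 0.53, -0.59], [0.34, 0.21, 0.07]]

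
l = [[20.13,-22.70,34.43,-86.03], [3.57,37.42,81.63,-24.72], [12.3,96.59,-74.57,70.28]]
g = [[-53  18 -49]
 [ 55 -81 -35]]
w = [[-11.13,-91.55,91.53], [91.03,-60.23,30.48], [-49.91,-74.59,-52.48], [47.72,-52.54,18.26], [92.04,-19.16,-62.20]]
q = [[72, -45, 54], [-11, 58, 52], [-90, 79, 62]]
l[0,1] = -22.7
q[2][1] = 79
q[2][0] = -90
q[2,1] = 79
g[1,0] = 55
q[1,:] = [-11, 58, 52]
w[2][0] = -49.91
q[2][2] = 62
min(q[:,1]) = -45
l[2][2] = -74.57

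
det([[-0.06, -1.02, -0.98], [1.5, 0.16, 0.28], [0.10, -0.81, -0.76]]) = 0.009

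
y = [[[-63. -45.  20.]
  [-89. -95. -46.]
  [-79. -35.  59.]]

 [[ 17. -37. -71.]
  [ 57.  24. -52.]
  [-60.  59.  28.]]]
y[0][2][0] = -79.0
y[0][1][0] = -89.0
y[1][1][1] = 24.0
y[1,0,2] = -71.0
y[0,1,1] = -95.0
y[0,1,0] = -89.0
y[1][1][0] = 57.0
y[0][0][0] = -63.0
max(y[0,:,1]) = -35.0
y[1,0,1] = -37.0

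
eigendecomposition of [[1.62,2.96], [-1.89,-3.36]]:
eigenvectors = [[0.87, -0.67], [-0.5, 0.74]]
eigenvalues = [-0.09, -1.65]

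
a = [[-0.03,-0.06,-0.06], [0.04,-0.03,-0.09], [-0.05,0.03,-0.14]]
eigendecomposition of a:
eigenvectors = [[-0.13-0.64j, -0.13+0.64j, (0.53+0j)], [(-0.72+0j), (-0.72-0j), 0.37+0.00j], [(0.02+0.25j), (0.02-0.25j), (0.77+0j)]]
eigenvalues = [(-0.02+0.07j), (-0.02-0.07j), (-0.16+0j)]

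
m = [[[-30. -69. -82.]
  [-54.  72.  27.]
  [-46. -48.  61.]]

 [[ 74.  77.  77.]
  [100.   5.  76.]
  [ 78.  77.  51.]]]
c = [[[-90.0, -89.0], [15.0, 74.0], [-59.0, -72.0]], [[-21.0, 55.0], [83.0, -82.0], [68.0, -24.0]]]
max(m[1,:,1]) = 77.0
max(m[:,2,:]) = 78.0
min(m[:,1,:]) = -54.0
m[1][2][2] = 51.0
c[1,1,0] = 83.0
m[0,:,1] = [-69.0, 72.0, -48.0]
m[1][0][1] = 77.0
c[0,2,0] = -59.0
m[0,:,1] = [-69.0, 72.0, -48.0]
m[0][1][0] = -54.0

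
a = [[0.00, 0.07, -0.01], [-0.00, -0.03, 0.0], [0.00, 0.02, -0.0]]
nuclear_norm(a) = 0.08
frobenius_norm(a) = 0.08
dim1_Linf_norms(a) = [0.07, 0.03, 0.02]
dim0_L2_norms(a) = [0.0, 0.08, 0.01]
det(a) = 0.00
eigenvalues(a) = [0.0, -0.0, -0.03]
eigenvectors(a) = [[1.00, 1.0, -0.9], [0.0, 0.00, 0.35], [0.0, 0.00, -0.24]]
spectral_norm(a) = 0.08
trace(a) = -0.03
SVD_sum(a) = [[0.0,0.07,-0.01], [0.0,-0.03,0.00], [0.0,0.02,-0.00]] + [[0.00, -0.0, -0.00], [0.00, -0.00, -0.0], [0.00, 0.00, 0.00]] + [[0.00, 0.0, 0.0], [0.00, 0.00, 0.00], [0.0, 0.0, 0.00]]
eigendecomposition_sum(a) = [[0.0, -0.0, -0.0], [0.0, 0.0, 0.0], [0.00, 0.0, 0.0]] + [[-0.00, -0.00, -0.00], [-0.00, -0.00, -0.00], [-0.00, -0.00, -0.0]] + [[-0.00, 0.08, -0.0], [-0.0, -0.03, -0.00], [-0.00, 0.02, -0.00]]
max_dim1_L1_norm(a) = 0.08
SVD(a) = [[0.89, -0.45, 0.00],  [-0.38, -0.74, 0.55],  [0.25, 0.49, 0.83]] @ diag([0.07924201565876383, 0.004550049926784302, 0.0]) @ [[0.0, 0.99, -0.11], [0.00, 0.11, 0.99], [1.0, 0.0, 0.0]]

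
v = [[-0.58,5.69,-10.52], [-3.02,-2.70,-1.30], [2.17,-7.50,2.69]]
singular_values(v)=[13.69, 5.52, 3.44]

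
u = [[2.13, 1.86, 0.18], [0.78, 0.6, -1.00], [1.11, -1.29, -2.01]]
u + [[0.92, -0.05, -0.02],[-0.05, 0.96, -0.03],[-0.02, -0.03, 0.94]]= [[3.05,1.81,0.16], [0.73,1.56,-1.03], [1.09,-1.32,-1.07]]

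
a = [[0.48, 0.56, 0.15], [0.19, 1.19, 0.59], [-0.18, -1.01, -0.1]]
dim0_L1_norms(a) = [0.85, 2.76, 0.84]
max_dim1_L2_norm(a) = 1.34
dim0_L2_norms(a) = [0.55, 1.66, 0.62]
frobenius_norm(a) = 1.85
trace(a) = 1.57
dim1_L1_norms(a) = [1.19, 1.97, 1.29]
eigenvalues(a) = [(0.42+0j), (0.58+0.33j), (0.58-0.33j)]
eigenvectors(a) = [[(0.96+0j), -0.50+0.18j, (-0.5-0.18j)],[-0.04+0.00j, (-0.38-0.26j), (-0.38+0.26j)],[-0.26+0.00j, 0.71+0.00j, (0.71-0j)]]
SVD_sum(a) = [[0.16,0.62,0.21],[0.31,1.22,0.4],[-0.24,-0.93,-0.31]] + [[0.29, -0.03, -0.14],  [-0.17, 0.02, 0.08],  [-0.03, 0.00, 0.01]] + [[0.04, -0.04, 0.08], [0.05, -0.05, 0.11], [0.08, -0.09, 0.19]]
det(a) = 0.18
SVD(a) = [[-0.38,0.86,0.35], [-0.74,-0.50,0.45], [0.56,-0.09,0.82]] @ diag([1.793311456619936, 0.3700454886416851, 0.27640614300630223]) @ [[-0.24, -0.92, -0.31], [0.90, -0.09, -0.43], [0.37, -0.38, 0.85]]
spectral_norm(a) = 1.79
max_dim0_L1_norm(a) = 2.76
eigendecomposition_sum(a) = [[0.62-0.00j, (0.43+0j), 0.67+0.00j], [(-0.03+0j), (-0.02+0j), (-0.03+0j)], [(-0.17+0j), -0.12+0.00j, -0.18+0.00j]] + [[(-0.07-0.2j),0.06-0.81j,-0.26-0.62j], [0.11-0.15j,0.60-0.36j,0.31-0.50j], [(-0.01+0.28j),-0.45+0.97j,(0.04+0.89j)]] + [[-0.07+0.20j,(0.06+0.81j),(-0.26+0.62j)],  [(0.11+0.15j),0.60+0.36j,(0.31+0.5j)],  [-0.01-0.28j,(-0.45-0.97j),(0.04-0.89j)]]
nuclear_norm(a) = 2.44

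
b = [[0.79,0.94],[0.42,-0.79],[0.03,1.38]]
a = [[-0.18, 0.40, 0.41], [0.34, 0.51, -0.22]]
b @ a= [[0.18, 0.80, 0.12], [-0.34, -0.23, 0.35], [0.46, 0.72, -0.29]]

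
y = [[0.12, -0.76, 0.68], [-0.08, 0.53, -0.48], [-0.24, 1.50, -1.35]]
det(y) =-0.000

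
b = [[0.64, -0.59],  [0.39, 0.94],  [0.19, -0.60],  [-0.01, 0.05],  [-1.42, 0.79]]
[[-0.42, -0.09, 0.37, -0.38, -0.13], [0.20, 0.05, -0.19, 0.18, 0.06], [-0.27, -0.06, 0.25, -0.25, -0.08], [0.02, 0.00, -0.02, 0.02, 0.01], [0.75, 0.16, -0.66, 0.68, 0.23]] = b@[[-0.33, -0.07, 0.29, -0.3, -0.10], [0.35, 0.08, -0.32, 0.32, 0.11]]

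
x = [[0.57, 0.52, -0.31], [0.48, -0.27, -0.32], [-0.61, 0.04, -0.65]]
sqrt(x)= [[0.79, 0.34, -0.04], [-0.28, 0.88, -0.88], [-1.08, 1.07, -0.50]]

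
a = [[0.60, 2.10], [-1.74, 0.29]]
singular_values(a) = [2.21, 1.73]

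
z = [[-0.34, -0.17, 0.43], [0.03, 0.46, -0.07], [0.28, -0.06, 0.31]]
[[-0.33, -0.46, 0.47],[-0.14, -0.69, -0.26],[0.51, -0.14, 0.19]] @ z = [[0.23, -0.18, 0.04], [-0.05, -0.28, -0.09], [-0.12, -0.16, 0.29]]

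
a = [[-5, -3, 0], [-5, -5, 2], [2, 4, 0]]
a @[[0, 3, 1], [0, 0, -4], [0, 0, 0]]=[[0, -15, 7], [0, -15, 15], [0, 6, -14]]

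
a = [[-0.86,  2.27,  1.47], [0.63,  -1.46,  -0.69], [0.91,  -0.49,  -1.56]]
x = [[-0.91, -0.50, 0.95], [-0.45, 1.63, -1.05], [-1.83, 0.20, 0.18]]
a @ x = [[-2.93, 4.42, -2.94], [1.35, -2.83, 2.01], [2.25, -1.57, 1.10]]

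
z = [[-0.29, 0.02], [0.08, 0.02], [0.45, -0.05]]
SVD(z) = [[-0.53, 0.22], [0.14, -0.93], [0.83, 0.3]] @ diag([0.543544140061142, 0.029321797441383853]) @ [[1.0, -0.09], [-0.09, -1.0]]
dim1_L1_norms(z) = [0.31, 0.1, 0.5]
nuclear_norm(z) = 0.57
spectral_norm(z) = 0.54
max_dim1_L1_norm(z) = 0.5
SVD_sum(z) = [[-0.29,0.03], [0.08,-0.01], [0.45,-0.04]] + [[-0.0, -0.01], [0.00, 0.03], [-0.00, -0.01]]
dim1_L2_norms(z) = [0.29, 0.08, 0.45]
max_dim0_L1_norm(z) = 0.82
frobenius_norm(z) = 0.54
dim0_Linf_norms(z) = [0.45, 0.05]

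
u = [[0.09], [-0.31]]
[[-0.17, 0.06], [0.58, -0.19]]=u@[[-1.86, 0.62]]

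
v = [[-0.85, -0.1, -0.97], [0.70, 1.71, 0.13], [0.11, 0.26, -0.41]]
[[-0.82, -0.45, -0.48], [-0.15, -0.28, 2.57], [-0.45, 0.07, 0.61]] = v@[[-0.16, 0.87, 1.01], [-0.1, -0.5, 1.13], [1.0, -0.25, -0.51]]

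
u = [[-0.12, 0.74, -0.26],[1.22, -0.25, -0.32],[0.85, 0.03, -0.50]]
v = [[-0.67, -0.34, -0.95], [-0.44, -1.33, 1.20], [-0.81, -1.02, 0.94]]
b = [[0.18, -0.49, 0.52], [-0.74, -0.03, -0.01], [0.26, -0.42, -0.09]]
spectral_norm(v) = 2.43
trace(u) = -0.87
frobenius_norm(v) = 2.73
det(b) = 0.20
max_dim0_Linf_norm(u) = 1.22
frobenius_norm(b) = 1.16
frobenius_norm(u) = 1.80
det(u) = 0.17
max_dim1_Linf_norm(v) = 1.33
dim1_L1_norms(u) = [1.12, 1.79, 1.38]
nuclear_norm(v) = 3.92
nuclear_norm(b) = 1.89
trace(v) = -1.06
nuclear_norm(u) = 2.55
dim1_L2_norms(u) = [0.79, 1.29, 0.99]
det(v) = 0.80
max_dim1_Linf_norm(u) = 1.22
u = v @ b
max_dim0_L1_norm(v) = 3.09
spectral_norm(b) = 0.90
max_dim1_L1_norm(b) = 1.19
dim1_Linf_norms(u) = [0.74, 1.22, 0.85]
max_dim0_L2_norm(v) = 1.8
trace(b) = 0.06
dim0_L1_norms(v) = [1.92, 2.69, 3.09]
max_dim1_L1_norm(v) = 2.97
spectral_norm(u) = 1.60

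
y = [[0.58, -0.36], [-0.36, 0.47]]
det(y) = 0.14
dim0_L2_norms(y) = [0.68, 0.59]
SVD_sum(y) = [[0.51, -0.44], [-0.44, 0.38]] + [[0.07, 0.08],  [0.08, 0.09]]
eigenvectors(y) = [[0.76, 0.65], [-0.65, 0.76]]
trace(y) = 1.05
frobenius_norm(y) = 0.90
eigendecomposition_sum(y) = [[0.51, -0.44], [-0.44, 0.38]] + [[0.07,  0.08],[0.08,  0.09]]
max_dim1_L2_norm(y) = 0.68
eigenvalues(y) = [0.89, 0.16]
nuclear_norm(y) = 1.05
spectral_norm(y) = 0.89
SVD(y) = [[-0.76, 0.65], [0.65, 0.76]] @ diag([0.8891771546926027, 0.1608228453073971]) @ [[-0.76, 0.65], [0.65, 0.76]]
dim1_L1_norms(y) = [0.94, 0.83]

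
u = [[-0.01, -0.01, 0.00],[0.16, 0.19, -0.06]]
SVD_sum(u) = [[-0.01, -0.01, 0.0], [0.16, 0.19, -0.06]] + [[-0.00, 0.00, -0.0], [-0.00, 0.0, -0.00]]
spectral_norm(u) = 0.26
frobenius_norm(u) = 0.26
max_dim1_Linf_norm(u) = 0.19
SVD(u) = [[-0.05, 1.00], [1.00, 0.05]] @ diag([0.255905512351968, 0.0035169230694888703]) @ [[0.63, 0.74, -0.23], [-0.40, 0.05, -0.91]]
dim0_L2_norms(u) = [0.16, 0.19, 0.06]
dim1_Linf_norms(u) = [0.01, 0.19]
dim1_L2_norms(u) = [0.01, 0.26]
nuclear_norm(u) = 0.26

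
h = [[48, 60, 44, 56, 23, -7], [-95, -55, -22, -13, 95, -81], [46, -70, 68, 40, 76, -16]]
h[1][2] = -22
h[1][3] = -13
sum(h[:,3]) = 83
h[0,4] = 23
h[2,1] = -70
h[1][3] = -13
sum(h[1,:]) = -171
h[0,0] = 48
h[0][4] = 23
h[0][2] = 44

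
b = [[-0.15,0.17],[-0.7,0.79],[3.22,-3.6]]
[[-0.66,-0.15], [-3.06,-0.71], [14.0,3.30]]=b @ [[1.53, 2.59],[-2.52, 1.40]]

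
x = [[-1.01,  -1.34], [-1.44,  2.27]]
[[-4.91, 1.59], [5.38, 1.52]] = x @[[0.93, -1.34], [2.96, -0.18]]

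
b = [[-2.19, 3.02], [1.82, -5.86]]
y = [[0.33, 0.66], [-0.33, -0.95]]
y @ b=[[0.48,-2.87], [-1.01,4.57]]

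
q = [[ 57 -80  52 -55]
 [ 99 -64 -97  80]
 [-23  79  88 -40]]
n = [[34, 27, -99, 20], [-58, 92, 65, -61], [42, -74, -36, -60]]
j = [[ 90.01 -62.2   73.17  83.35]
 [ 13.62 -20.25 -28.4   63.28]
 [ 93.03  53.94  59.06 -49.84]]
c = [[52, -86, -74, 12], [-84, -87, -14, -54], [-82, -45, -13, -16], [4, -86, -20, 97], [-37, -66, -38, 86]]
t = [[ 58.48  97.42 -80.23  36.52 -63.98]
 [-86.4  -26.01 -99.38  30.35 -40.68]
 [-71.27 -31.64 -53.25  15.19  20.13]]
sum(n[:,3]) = -101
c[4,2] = -38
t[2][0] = -71.27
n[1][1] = 92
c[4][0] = -37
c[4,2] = -38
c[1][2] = -14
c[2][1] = -45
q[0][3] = -55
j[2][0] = 93.03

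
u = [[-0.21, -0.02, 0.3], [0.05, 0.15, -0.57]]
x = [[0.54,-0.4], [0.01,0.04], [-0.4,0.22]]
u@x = [[-0.23, 0.15], [0.26, -0.14]]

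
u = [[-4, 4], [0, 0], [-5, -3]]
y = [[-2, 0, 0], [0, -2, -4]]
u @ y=[[8, -8, -16], [0, 0, 0], [10, 6, 12]]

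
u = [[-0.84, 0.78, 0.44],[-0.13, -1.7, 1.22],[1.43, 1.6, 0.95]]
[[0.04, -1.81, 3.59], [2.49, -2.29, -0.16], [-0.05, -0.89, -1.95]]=u@[[-0.06, 0.93, -2.97],[-0.65, -0.18, 0.93],[1.13, -2.03, 0.85]]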